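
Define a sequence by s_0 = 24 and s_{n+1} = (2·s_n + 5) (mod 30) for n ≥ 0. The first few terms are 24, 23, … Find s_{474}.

We have s_0 = 24,  s_1 = 23,  s_2 = 21,  s_3 = 17,  s_4 = 9,  s_5 = 23.
Since s_5 = s_1 = 23, the sequence is eventually periodic: after a pre-period of length 1 it cycles with period 4.
For n ≥ 1, s_n depends only on (n - 1) mod 4. (474 - 1) mod 4 = 1, so s_{474} = s_2 = 21.

21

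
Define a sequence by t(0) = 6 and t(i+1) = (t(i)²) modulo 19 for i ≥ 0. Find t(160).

9

Computing terms: t(0) = 6; t(1) = 17; t(2) = 4; t(3) = 16; t(4) = 9; t(5) = 5; t(6) = 6.
The sequence repeats with period 6.
(160 - 0) mod 6 = 4, so t(160) = t(4) = 9.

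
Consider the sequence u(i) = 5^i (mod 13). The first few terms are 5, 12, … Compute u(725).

Listing terms: u(1) = 5,  u(2) = 12,  u(3) = 8,  u(4) = 1,  u(5) = 5.
The sequence repeats with period 4.
(725 - 1) mod 4 = 0, so u(725) = u(1) = 5.

5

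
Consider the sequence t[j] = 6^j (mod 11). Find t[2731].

6

Listing terms: t[0] = 1, t[1] = 6, t[2] = 3, t[3] = 7, t[4] = 9, t[5] = 10, t[6] = 5, t[7] = 8, t[8] = 4, t[9] = 2, t[10] = 1.
Since t[10] = t[0] = 1, the sequence is periodic with period 10.
(2731 - 0) mod 10 = 1, so t[2731] = t[1] = 6.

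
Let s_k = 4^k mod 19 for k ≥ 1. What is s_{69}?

s_1 = 4; s_2 = 16; s_3 = 7; s_4 = 9; s_5 = 17; s_6 = 11; s_7 = 6; s_8 = 5; s_9 = 1; s_{10} = 4.
Since s_{10} = s_1 = 4, the sequence is periodic with period 9.
So s_{69} = s_{1 + ((69-1) mod 9)} = s_6 = 11.

11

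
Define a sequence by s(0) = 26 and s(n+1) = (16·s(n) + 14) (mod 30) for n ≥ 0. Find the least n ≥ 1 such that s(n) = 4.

7

Listing terms: s(0) = 26,  s(1) = 10,  s(2) = 24,  s(3) = 8,  s(4) = 22,  s(5) = 6,  s(6) = 20,  s(7) = 4,  s(8) = 18,  s(9) = 2,  s(10) = 16,  s(11) = 0,  s(12) = 14,  s(13) = 28,  s(14) = 12,  s(15) = 26.
Since s(15) = s(0) = 26, the sequence is periodic with period 15.
The value 4 first appears (with n ≥ 1) at s(7).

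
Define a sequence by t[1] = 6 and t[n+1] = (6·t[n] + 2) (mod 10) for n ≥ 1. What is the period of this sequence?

We have t[1] = 6; t[2] = 8; t[3] = 0; t[4] = 2; t[5] = 4; t[6] = 6.
Since t[6] = t[1] = 6, the sequence is periodic with period 5.

5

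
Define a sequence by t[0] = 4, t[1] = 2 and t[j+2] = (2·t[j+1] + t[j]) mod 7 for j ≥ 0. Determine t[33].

4

t[0] = 4,  t[1] = 2,  t[2] = 1,  t[3] = 4,  t[4] = 2.
The sequence repeats with period 3.
(33 - 0) mod 3 = 0, so t[33] = t[0] = 4.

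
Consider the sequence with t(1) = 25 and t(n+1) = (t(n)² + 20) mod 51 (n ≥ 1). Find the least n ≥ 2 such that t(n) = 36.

4

Computing terms: t(1) = 25; t(2) = 33; t(3) = 38; t(4) = 36; t(5) = 41; t(6) = 18; t(7) = 38.
Since t(7) = t(3) = 38, the sequence is eventually periodic: after a pre-period of length 2 it cycles with period 4.
The value 36 first appears (with n ≥ 2) at t(4).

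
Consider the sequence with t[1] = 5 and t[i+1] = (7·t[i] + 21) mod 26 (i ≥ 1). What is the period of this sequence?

t[1] = 5, t[2] = 4, t[3] = 23, t[4] = 0, t[5] = 21, t[6] = 12, t[7] = 1, t[8] = 2, t[9] = 9, t[10] = 6, t[11] = 11, t[12] = 20, t[13] = 5.
The sequence repeats with period 12.

12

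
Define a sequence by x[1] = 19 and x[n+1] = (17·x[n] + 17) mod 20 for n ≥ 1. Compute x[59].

We have x[1] = 19; x[2] = 0; x[3] = 17; x[4] = 6; x[5] = 19.
The sequence repeats with period 4.
(59 - 1) mod 4 = 2, so x[59] = x[3] = 17.

17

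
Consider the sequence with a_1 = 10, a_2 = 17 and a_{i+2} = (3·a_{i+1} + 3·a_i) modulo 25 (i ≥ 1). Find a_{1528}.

We have a_1 = 10; a_2 = 17; a_3 = 6; a_4 = 19; a_5 = 0; a_6 = 7; a_7 = 21; a_8 = 9; a_9 = 15; a_{10} = 22; a_{11} = 11; a_{12} = 24; a_{13} = 5; a_{14} = 12; a_{15} = 1; a_{16} = 14; a_{17} = 20; a_{18} = 2; a_{19} = 16; a_{20} = 4; a_{21} = 10; a_{22} = 17.
The sequence repeats with period 20.
So a_{1528} = a_{1 + ((1528-1) mod 20)} = a_8 = 9.

9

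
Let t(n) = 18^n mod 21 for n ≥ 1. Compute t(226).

t(1) = 18; t(2) = 9; t(3) = 15; t(4) = 18.
Since t(4) = t(1) = 18, the sequence is periodic with period 3.
(226 - 1) mod 3 = 0, so t(226) = t(1) = 18.

18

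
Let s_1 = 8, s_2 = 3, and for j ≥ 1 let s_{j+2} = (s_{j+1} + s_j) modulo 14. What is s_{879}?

13

Computing terms: s_1 = 8; s_2 = 3; s_3 = 11; s_4 = 0; s_5 = 11; s_6 = 11; s_7 = 8; s_8 = 5; s_9 = 13; s_{10} = 4; s_{11} = 3; s_{12} = 7; s_{13} = 10; s_{14} = 3; s_{15} = 13; s_{16} = 2; s_{17} = 1; s_{18} = 3; s_{19} = 4; s_{20} = 7; s_{21} = 11; s_{22} = 4; s_{23} = 1; s_{24} = 5; s_{25} = 6; s_{26} = 11; s_{27} = 3; s_{28} = 0; s_{29} = 3; s_{30} = 3; s_{31} = 6; s_{32} = 9; s_{33} = 1; s_{34} = 10; s_{35} = 11; s_{36} = 7; s_{37} = 4; s_{38} = 11; s_{39} = 1; s_{40} = 12; s_{41} = 13; s_{42} = 11; s_{43} = 10; s_{44} = 7; s_{45} = 3; s_{46} = 10; s_{47} = 13; s_{48} = 9; s_{49} = 8; s_{50} = 3.
The sequence repeats with period 48.
So s_{879} = s_{1 + ((879-1) mod 48)} = s_{15} = 13.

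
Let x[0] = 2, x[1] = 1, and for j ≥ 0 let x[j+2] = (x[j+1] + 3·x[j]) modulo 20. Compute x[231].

Computing terms: x[0] = 2, x[1] = 1, x[2] = 7, x[3] = 10, x[4] = 11, x[5] = 1, x[6] = 14, x[7] = 17, x[8] = 19, x[9] = 10, x[10] = 7, x[11] = 17, x[12] = 18, x[13] = 9, x[14] = 3, x[15] = 10, x[16] = 19, x[17] = 9, x[18] = 6, x[19] = 13, x[20] = 11, x[21] = 10, x[22] = 3, x[23] = 13, x[24] = 2, x[25] = 1.
The sequence repeats with period 24.
(231 - 0) mod 24 = 15, so x[231] = x[15] = 10.

10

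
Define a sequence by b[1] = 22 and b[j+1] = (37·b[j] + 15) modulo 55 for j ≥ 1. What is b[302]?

Computing terms: b[1] = 22, b[2] = 4, b[3] = 53, b[4] = 51, b[5] = 32, b[6] = 44, b[7] = 48, b[8] = 31, b[9] = 7, b[10] = 54, b[11] = 33, b[12] = 26, b[13] = 42, b[14] = 29, b[15] = 43, b[16] = 11, b[17] = 37, b[18] = 9, b[19] = 18, b[20] = 21, b[21] = 22.
The sequence repeats with period 20.
So b[302] = b[1 + ((302-1) mod 20)] = b[2] = 4.

4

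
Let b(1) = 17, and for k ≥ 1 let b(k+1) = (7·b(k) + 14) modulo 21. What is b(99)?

Computing terms: b(1) = 17, b(2) = 7, b(3) = 0, b(4) = 14, b(5) = 7.
Since b(5) = b(2) = 7, the sequence is eventually periodic: after a pre-period of length 1 it cycles with period 3.
For k ≥ 2, b(k) depends only on (k - 2) mod 3. (99 - 2) mod 3 = 1, so b(99) = b(3) = 0.

0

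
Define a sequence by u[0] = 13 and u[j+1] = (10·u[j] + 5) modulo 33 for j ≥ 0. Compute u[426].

Listing terms: u[0] = 13,  u[1] = 3,  u[2] = 2,  u[3] = 25,  u[4] = 24,  u[5] = 14,  u[6] = 13.
The sequence repeats with period 6.
(426 - 0) mod 6 = 0, so u[426] = u[0] = 13.

13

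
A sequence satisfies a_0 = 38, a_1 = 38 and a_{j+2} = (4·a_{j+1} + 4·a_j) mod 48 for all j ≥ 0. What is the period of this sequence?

a_0 = 38,  a_1 = 38,  a_2 = 16,  a_3 = 24,  a_4 = 16,  a_5 = 16,  a_6 = 32,  a_7 = 0,  a_8 = 32,  a_9 = 32,  a_{10} = 16,  a_{11} = 0,  a_{12} = 16,  a_{13} = 16.
Since (a_{12}, a_{13}) = (a_4, a_5) = (16, 16) (two consecutive terms determine the rest), the sequence is eventually periodic: after a pre-period of length 4 it cycles with period 8.

8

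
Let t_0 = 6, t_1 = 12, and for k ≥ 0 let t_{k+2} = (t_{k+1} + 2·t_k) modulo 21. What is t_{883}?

12

We have t_0 = 6; t_1 = 12; t_2 = 3; t_3 = 6; t_4 = 12.
The sequence repeats with period 3.
(883 - 0) mod 3 = 1, so t_{883} = t_1 = 12.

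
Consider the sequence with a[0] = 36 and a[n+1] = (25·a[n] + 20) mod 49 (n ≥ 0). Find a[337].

38

Listing terms: a[0] = 36,  a[1] = 38,  a[2] = 39,  a[3] = 15,  a[4] = 3,  a[5] = 46,  a[6] = 43,  a[7] = 17,  a[8] = 4,  a[9] = 22,  a[10] = 31,  a[11] = 11,  a[12] = 1,  a[13] = 45,  a[14] = 18,  a[15] = 29,  a[16] = 10,  a[17] = 25,  a[18] = 8,  a[19] = 24,  a[20] = 32,  a[21] = 36.
The sequence repeats with period 21.
So a[337] = a[0 + ((337-0) mod 21)] = a[1] = 38.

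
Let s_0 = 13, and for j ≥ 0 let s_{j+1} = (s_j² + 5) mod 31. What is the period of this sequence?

Computing terms: s_0 = 13; s_1 = 19; s_2 = 25; s_3 = 10; s_4 = 12; s_5 = 25.
Since s_5 = s_2 = 25, the sequence is eventually periodic: after a pre-period of length 2 it cycles with period 3.

3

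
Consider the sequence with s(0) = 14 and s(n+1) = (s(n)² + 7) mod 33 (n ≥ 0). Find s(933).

Listing terms: s(0) = 14,  s(1) = 5,  s(2) = 32,  s(3) = 8,  s(4) = 5.
Since s(4) = s(1) = 5, the sequence is eventually periodic: after a pre-period of length 1 it cycles with period 3.
For n ≥ 1, s(n) depends only on (n - 1) mod 3. (933 - 1) mod 3 = 2, so s(933) = s(3) = 8.

8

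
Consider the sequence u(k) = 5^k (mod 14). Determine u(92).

11

Computing terms: u(0) = 1; u(1) = 5; u(2) = 11; u(3) = 13; u(4) = 9; u(5) = 3; u(6) = 1.
The sequence repeats with period 6.
(92 - 0) mod 6 = 2, so u(92) = u(2) = 11.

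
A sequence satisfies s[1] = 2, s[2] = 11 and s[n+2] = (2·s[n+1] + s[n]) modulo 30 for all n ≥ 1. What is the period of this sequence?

We have s[1] = 2; s[2] = 11; s[3] = 24; s[4] = 29; s[5] = 22; s[6] = 13; s[7] = 18; s[8] = 19; s[9] = 26; s[10] = 11; s[11] = 18; s[12] = 17; s[13] = 22; s[14] = 1; s[15] = 24; s[16] = 19; s[17] = 2; s[18] = 23; s[19] = 18; s[20] = 29; s[21] = 16; s[22] = 1; s[23] = 18; s[24] = 7; s[25] = 2; s[26] = 11.
The sequence repeats with period 24.

24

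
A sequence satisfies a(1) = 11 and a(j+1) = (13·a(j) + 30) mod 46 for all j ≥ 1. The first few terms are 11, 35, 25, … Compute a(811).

Computing terms: a(1) = 11; a(2) = 35; a(3) = 25; a(4) = 33; a(5) = 45; a(6) = 17; a(7) = 21; a(8) = 27; a(9) = 13; a(10) = 15; a(11) = 41; a(12) = 11.
Since a(12) = a(1) = 11, the sequence is periodic with period 11.
(811 - 1) mod 11 = 7, so a(811) = a(8) = 27.

27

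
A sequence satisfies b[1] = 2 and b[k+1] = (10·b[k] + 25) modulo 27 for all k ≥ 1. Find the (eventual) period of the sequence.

27

b[1] = 2,  b[2] = 18,  b[3] = 16,  b[4] = 23,  b[5] = 12,  b[6] = 10,  b[7] = 17,  b[8] = 6,  b[9] = 4,  b[10] = 11,  b[11] = 0,  b[12] = 25,  b[13] = 5,  b[14] = 21,  b[15] = 19,  b[16] = 26,  b[17] = 15,  b[18] = 13,  b[19] = 20,  b[20] = 9,  b[21] = 7,  b[22] = 14,  b[23] = 3,  b[24] = 1,  b[25] = 8,  b[26] = 24,  b[27] = 22,  b[28] = 2.
The sequence repeats with period 27.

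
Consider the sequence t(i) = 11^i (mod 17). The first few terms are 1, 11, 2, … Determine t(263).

3

t(0) = 1, t(1) = 11, t(2) = 2, t(3) = 5, t(4) = 4, t(5) = 10, t(6) = 8, t(7) = 3, t(8) = 16, t(9) = 6, t(10) = 15, t(11) = 12, t(12) = 13, t(13) = 7, t(14) = 9, t(15) = 14, t(16) = 1.
Since t(16) = t(0) = 1, the sequence is periodic with period 16.
So t(263) = t(0 + ((263-0) mod 16)) = t(7) = 3.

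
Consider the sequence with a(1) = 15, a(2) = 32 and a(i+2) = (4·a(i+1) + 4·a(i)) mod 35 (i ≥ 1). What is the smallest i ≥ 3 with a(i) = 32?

a(1) = 15, a(2) = 32, a(3) = 13, a(4) = 5, a(5) = 2, a(6) = 28, a(7) = 15, a(8) = 32.
Since (a(7), a(8)) = (a(1), a(2)) = (15, 32) (two consecutive terms determine the rest), the sequence is periodic with period 6.
The value 32 next appears (with i ≥ 3) at a(8).

8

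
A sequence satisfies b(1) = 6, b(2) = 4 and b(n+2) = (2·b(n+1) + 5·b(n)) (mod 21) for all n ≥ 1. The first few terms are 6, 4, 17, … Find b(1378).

We have b(1) = 6; b(2) = 4; b(3) = 17; b(4) = 12; b(5) = 4; b(6) = 5; b(7) = 9; b(8) = 1; b(9) = 5; b(10) = 15; b(11) = 13; b(12) = 17; b(13) = 15; b(14) = 10; b(15) = 11; b(16) = 9; b(17) = 10; b(18) = 2; b(19) = 12; b(20) = 13; b(21) = 2; b(22) = 6; b(23) = 1; b(24) = 11; b(25) = 6; b(26) = 4.
The sequence repeats with period 24.
(1378 - 1) mod 24 = 9, so b(1378) = b(10) = 15.

15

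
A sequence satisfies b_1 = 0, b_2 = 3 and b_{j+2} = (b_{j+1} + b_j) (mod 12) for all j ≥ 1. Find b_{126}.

We have b_1 = 0, b_2 = 3, b_3 = 3, b_4 = 6, b_5 = 9, b_6 = 3, b_7 = 0, b_8 = 3.
The sequence repeats with period 6.
(126 - 1) mod 6 = 5, so b_{126} = b_6 = 3.

3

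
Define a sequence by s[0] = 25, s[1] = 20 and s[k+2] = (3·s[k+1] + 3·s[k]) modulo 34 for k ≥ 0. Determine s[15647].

Computing terms: s[0] = 25, s[1] = 20, s[2] = 33, s[3] = 23, s[4] = 32, s[5] = 29, s[6] = 13, s[7] = 24, s[8] = 9, s[9] = 31, s[10] = 18, s[11] = 11, s[12] = 19, s[13] = 22, s[14] = 21, s[15] = 27, s[16] = 8, s[17] = 3, s[18] = 33, s[19] = 6, s[20] = 15, s[21] = 29, s[22] = 30, s[23] = 7, s[24] = 9, s[25] = 14, s[26] = 1, s[27] = 11, s[28] = 2, s[29] = 5, s[30] = 21, s[31] = 10, s[32] = 25, s[33] = 3, s[34] = 16, s[35] = 23, s[36] = 15, s[37] = 12, s[38] = 13, s[39] = 7, s[40] = 26, s[41] = 31, s[42] = 1, s[43] = 28, s[44] = 19, s[45] = 5, s[46] = 4, s[47] = 27, s[48] = 25, s[49] = 20.
Since (s[48], s[49]) = (s[0], s[1]) = (25, 20) (two consecutive terms determine the rest), the sequence is periodic with period 48.
So s[15647] = s[0 + ((15647-0) mod 48)] = s[47] = 27.

27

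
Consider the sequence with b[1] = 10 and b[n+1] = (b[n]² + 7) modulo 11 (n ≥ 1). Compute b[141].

Listing terms: b[1] = 10,  b[2] = 8,  b[3] = 5,  b[4] = 10.
Since b[4] = b[1] = 10, the sequence is periodic with period 3.
(141 - 1) mod 3 = 2, so b[141] = b[3] = 5.

5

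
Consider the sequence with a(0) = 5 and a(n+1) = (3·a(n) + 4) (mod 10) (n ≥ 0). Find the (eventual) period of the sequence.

a(0) = 5, a(1) = 9, a(2) = 1, a(3) = 7, a(4) = 5.
The sequence repeats with period 4.

4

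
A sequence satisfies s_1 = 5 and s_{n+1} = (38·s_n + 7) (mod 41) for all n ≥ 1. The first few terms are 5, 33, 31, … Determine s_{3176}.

28

Computing terms: s_1 = 5, s_2 = 33, s_3 = 31, s_4 = 37, s_5 = 19, s_6 = 32, s_7 = 34, s_8 = 28, s_9 = 5.
The sequence repeats with period 8.
(3176 - 1) mod 8 = 7, so s_{3176} = s_8 = 28.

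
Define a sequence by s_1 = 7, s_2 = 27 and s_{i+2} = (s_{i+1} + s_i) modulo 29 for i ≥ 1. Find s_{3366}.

Computing terms: s_1 = 7, s_2 = 27, s_3 = 5, s_4 = 3, s_5 = 8, s_6 = 11, s_7 = 19, s_8 = 1, s_9 = 20, s_{10} = 21, s_{11} = 12, s_{12} = 4, s_{13} = 16, s_{14} = 20, s_{15} = 7, s_{16} = 27.
The sequence repeats with period 14.
(3366 - 1) mod 14 = 5, so s_{3366} = s_6 = 11.

11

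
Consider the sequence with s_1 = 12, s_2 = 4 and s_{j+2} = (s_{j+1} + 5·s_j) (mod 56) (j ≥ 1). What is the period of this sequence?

s_1 = 12; s_2 = 4; s_3 = 8; s_4 = 28; s_5 = 12; s_6 = 40; s_7 = 44; s_8 = 20; s_9 = 16; s_{10} = 4; s_{11} = 28; s_{12} = 48; s_{13} = 20; s_{14} = 36; s_{15} = 24; s_{16} = 36; s_{17} = 44; s_{18} = 0; s_{19} = 52; s_{20} = 52; s_{21} = 32; s_{22} = 12; s_{23} = 4.
Since (s_{22}, s_{23}) = (s_1, s_2) = (12, 4) (two consecutive terms determine the rest), the sequence is periodic with period 21.

21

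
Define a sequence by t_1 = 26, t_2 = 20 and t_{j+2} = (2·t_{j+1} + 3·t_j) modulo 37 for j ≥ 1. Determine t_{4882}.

We have t_1 = 26, t_2 = 20, t_3 = 7, t_4 = 0, t_5 = 21, t_6 = 5, t_7 = 36, t_8 = 13, t_9 = 23, t_{10} = 11, t_{11} = 17, t_{12} = 30, t_{13} = 0, t_{14} = 16, t_{15} = 32, t_{16} = 1, t_{17} = 24, t_{18} = 14, t_{19} = 26, t_{20} = 20.
The sequence repeats with period 18.
(4882 - 1) mod 18 = 3, so t_{4882} = t_4 = 0.

0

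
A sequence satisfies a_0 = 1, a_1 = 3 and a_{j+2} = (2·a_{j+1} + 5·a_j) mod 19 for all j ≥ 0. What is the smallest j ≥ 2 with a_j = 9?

Listing terms: a_0 = 1,  a_1 = 3,  a_2 = 11,  a_3 = 18,  a_4 = 15,  a_5 = 6,  a_6 = 11,  a_7 = 14,  a_8 = 7,  a_9 = 8,  a_{10} = 13,  a_{11} = 9,  a_{12} = 7,  a_{13} = 2,  a_{14} = 1,  a_{15} = 12,  a_{16} = 10,  a_{17} = 4,  a_{18} = 1,  a_{19} = 3.
Since (a_{18}, a_{19}) = (a_0, a_1) = (1, 3) (two consecutive terms determine the rest), the sequence is periodic with period 18.
The value 9 first appears (with j ≥ 2) at a_{11}.

11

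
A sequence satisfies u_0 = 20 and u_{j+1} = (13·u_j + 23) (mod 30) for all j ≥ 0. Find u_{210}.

2

Listing terms: u_0 = 20, u_1 = 13, u_2 = 12, u_3 = 29, u_4 = 10, u_5 = 3, u_6 = 2, u_7 = 19, u_8 = 0, u_9 = 23, u_{10} = 22, u_{11} = 9, u_{12} = 20.
Since u_{12} = u_0 = 20, the sequence is periodic with period 12.
(210 - 0) mod 12 = 6, so u_{210} = u_6 = 2.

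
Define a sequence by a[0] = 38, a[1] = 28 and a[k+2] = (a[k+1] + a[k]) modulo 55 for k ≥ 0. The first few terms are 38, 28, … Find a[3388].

37

a[0] = 38, a[1] = 28, a[2] = 11, a[3] = 39, a[4] = 50, a[5] = 34, a[6] = 29, a[7] = 8, a[8] = 37, a[9] = 45, a[10] = 27, a[11] = 17, a[12] = 44, a[13] = 6, a[14] = 50, a[15] = 1, a[16] = 51, a[17] = 52, a[18] = 48, a[19] = 45, a[20] = 38, a[21] = 28.
Since (a[20], a[21]) = (a[0], a[1]) = (38, 28) (two consecutive terms determine the rest), the sequence is periodic with period 20.
(3388 - 0) mod 20 = 8, so a[3388] = a[8] = 37.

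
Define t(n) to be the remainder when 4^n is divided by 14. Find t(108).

t(0) = 1,  t(1) = 4,  t(2) = 2,  t(3) = 8,  t(4) = 4.
Since t(4) = t(1) = 4, the sequence is eventually periodic: after a pre-period of length 1 it cycles with period 3.
For n ≥ 1, t(n) depends only on (n - 1) mod 3. (108 - 1) mod 3 = 2, so t(108) = t(3) = 8.

8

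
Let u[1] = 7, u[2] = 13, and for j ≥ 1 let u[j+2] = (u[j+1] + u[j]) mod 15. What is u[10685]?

Computing terms: u[1] = 7,  u[2] = 13,  u[3] = 5,  u[4] = 3,  u[5] = 8,  u[6] = 11,  u[7] = 4,  u[8] = 0,  u[9] = 4,  u[10] = 4,  u[11] = 8,  u[12] = 12,  u[13] = 5,  u[14] = 2,  u[15] = 7,  u[16] = 9,  u[17] = 1,  u[18] = 10,  u[19] = 11,  u[20] = 6,  u[21] = 2,  u[22] = 8,  u[23] = 10,  u[24] = 3,  u[25] = 13,  u[26] = 1,  u[27] = 14,  u[28] = 0,  u[29] = 14,  u[30] = 14,  u[31] = 13,  u[32] = 12,  u[33] = 10,  u[34] = 7,  u[35] = 2,  u[36] = 9,  u[37] = 11,  u[38] = 5,  u[39] = 1,  u[40] = 6,  u[41] = 7,  u[42] = 13.
The sequence repeats with period 40.
So u[10685] = u[1 + ((10685-1) mod 40)] = u[5] = 8.

8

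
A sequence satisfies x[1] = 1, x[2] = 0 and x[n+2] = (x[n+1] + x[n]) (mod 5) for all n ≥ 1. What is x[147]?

0

x[1] = 1; x[2] = 0; x[3] = 1; x[4] = 1; x[5] = 2; x[6] = 3; x[7] = 0; x[8] = 3; x[9] = 3; x[10] = 1; x[11] = 4; x[12] = 0; x[13] = 4; x[14] = 4; x[15] = 3; x[16] = 2; x[17] = 0; x[18] = 2; x[19] = 2; x[20] = 4; x[21] = 1; x[22] = 0.
Since (x[21], x[22]) = (x[1], x[2]) = (1, 0) (two consecutive terms determine the rest), the sequence is periodic with period 20.
(147 - 1) mod 20 = 6, so x[147] = x[7] = 0.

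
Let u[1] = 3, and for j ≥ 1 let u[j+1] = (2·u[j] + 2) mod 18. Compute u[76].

2

We have u[1] = 3,  u[2] = 8,  u[3] = 0,  u[4] = 2,  u[5] = 6,  u[6] = 14,  u[7] = 12,  u[8] = 8.
Since u[8] = u[2] = 8, the sequence is eventually periodic: after a pre-period of length 1 it cycles with period 6.
For j ≥ 2, u[j] depends only on (j - 2) mod 6. (76 - 2) mod 6 = 2, so u[76] = u[4] = 2.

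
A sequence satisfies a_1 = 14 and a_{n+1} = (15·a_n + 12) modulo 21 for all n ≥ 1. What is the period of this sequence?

Listing terms: a_1 = 14,  a_2 = 12,  a_3 = 3,  a_4 = 15,  a_5 = 6,  a_6 = 18,  a_7 = 9,  a_8 = 0,  a_9 = 12.
Since a_9 = a_2 = 12, the sequence is eventually periodic: after a pre-period of length 1 it cycles with period 7.

7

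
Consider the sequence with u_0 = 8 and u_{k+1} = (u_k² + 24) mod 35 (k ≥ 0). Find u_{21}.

28

We have u_0 = 8, u_1 = 18, u_2 = 33, u_3 = 28, u_4 = 3, u_5 = 33.
Since u_5 = u_2 = 33, the sequence is eventually periodic: after a pre-period of length 2 it cycles with period 3.
For k ≥ 2, u_k depends only on (k - 2) mod 3. (21 - 2) mod 3 = 1, so u_{21} = u_3 = 28.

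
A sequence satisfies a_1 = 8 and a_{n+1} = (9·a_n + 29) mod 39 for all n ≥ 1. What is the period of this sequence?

We have a_1 = 8; a_2 = 23; a_3 = 2; a_4 = 8.
The sequence repeats with period 3.

3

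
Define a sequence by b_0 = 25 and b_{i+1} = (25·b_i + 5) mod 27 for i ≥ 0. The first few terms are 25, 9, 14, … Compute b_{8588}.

14

We have b_0 = 25, b_1 = 9, b_2 = 14, b_3 = 4, b_4 = 24, b_5 = 11, b_6 = 10, b_7 = 12, b_8 = 8, b_9 = 16, b_{10} = 0, b_{11} = 5, b_{12} = 22, b_{13} = 15, b_{14} = 2, b_{15} = 1, b_{16} = 3, b_{17} = 26, b_{18} = 7, b_{19} = 18, b_{20} = 23, b_{21} = 13, b_{22} = 6, b_{23} = 20, b_{24} = 19, b_{25} = 21, b_{26} = 17, b_{27} = 25.
Since b_{27} = b_0 = 25, the sequence is periodic with period 27.
So b_{8588} = b_{0 + ((8588-0) mod 27)} = b_2 = 14.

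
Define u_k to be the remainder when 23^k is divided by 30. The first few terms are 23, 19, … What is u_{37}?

Listing terms: u_1 = 23, u_2 = 19, u_3 = 17, u_4 = 1, u_5 = 23.
Since u_5 = u_1 = 23, the sequence is periodic with period 4.
So u_{37} = u_{1 + ((37-1) mod 4)} = u_1 = 23.

23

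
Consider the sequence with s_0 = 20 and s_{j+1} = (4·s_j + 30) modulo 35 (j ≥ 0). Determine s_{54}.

20

Listing terms: s_0 = 20, s_1 = 5, s_2 = 15, s_3 = 20.
Since s_3 = s_0 = 20, the sequence is periodic with period 3.
So s_{54} = s_{0 + ((54-0) mod 3)} = s_0 = 20.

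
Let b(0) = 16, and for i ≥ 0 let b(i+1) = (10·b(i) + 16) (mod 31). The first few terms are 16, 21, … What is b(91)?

21

b(0) = 16; b(1) = 21; b(2) = 9; b(3) = 13; b(4) = 22; b(5) = 19; b(6) = 20; b(7) = 30; b(8) = 6; b(9) = 14; b(10) = 1; b(11) = 26; b(12) = 28; b(13) = 17; b(14) = 0; b(15) = 16.
The sequence repeats with period 15.
(91 - 0) mod 15 = 1, so b(91) = b(1) = 21.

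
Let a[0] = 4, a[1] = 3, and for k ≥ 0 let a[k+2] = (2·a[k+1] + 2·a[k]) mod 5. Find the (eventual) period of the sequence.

Computing terms: a[0] = 4; a[1] = 3; a[2] = 4; a[3] = 4; a[4] = 1; a[5] = 0; a[6] = 2; a[7] = 4; a[8] = 2; a[9] = 2; a[10] = 3; a[11] = 0; a[12] = 1; a[13] = 2; a[14] = 1; a[15] = 1; a[16] = 4; a[17] = 0; a[18] = 3; a[19] = 1; a[20] = 3; a[21] = 3; a[22] = 2; a[23] = 0; a[24] = 4; a[25] = 3.
Since (a[24], a[25]) = (a[0], a[1]) = (4, 3) (two consecutive terms determine the rest), the sequence is periodic with period 24.

24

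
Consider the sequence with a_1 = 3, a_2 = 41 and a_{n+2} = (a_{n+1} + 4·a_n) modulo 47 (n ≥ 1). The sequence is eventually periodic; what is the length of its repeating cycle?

46

Listing terms: a_1 = 3,  a_2 = 41,  a_3 = 6,  a_4 = 29,  a_5 = 6,  a_6 = 28,  a_7 = 5,  a_8 = 23,  a_9 = 43,  a_{10} = 41,  a_{11} = 25,  a_{12} = 1,  a_{13} = 7,  a_{14} = 11,  a_{15} = 39,  a_{16} = 36,  a_{17} = 4,  a_{18} = 7,  a_{19} = 23,  a_{20} = 4,  a_{21} = 2,  a_{22} = 18,  a_{23} = 26,  a_{24} = 4,  a_{25} = 14,  a_{26} = 30,  a_{27} = 39,  a_{28} = 18,  a_{29} = 33,  a_{30} = 11,  a_{31} = 2,  a_{32} = 46,  a_{33} = 7,  a_{34} = 3,  a_{35} = 31,  a_{36} = 43,  a_{37} = 26,  a_{38} = 10,  a_{39} = 20,  a_{40} = 13,  a_{41} = 46,  a_{42} = 4,  a_{43} = 0,  a_{44} = 16,  a_{45} = 16,  a_{46} = 33,  a_{47} = 3,  a_{48} = 41.
The sequence repeats with period 46.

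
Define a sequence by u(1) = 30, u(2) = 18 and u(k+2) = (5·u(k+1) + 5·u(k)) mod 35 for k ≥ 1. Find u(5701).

5

Listing terms: u(1) = 30,  u(2) = 18,  u(3) = 30,  u(4) = 30,  u(5) = 20,  u(6) = 5,  u(7) = 20,  u(8) = 20,  u(9) = 25,  u(10) = 15,  u(11) = 25,  u(12) = 25,  u(13) = 5,  u(14) = 10,  u(15) = 5,  u(16) = 5,  u(17) = 15,  u(18) = 30,  u(19) = 15,  u(20) = 15,  u(21) = 10,  u(22) = 20,  u(23) = 10,  u(24) = 10,  u(25) = 30,  u(26) = 25,  u(27) = 30,  u(28) = 30.
Since (u(27), u(28)) = (u(3), u(4)) = (30, 30) (two consecutive terms determine the rest), the sequence is eventually periodic: after a pre-period of length 2 it cycles with period 24.
For k ≥ 3, u(k) depends only on (k - 3) mod 24. (5701 - 3) mod 24 = 10, so u(5701) = u(13) = 5.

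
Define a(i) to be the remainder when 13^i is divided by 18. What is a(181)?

We have a(1) = 13, a(2) = 7, a(3) = 1, a(4) = 13.
Since a(4) = a(1) = 13, the sequence is periodic with period 3.
So a(181) = a(1 + ((181-1) mod 3)) = a(1) = 13.

13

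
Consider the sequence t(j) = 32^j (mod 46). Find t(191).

We have t(0) = 1; t(1) = 32; t(2) = 12; t(3) = 16; t(4) = 6; t(5) = 8; t(6) = 26; t(7) = 4; t(8) = 36; t(9) = 2; t(10) = 18; t(11) = 24; t(12) = 32.
Since t(12) = t(1) = 32, the sequence is eventually periodic: after a pre-period of length 1 it cycles with period 11.
For j ≥ 1, t(j) depends only on (j - 1) mod 11. (191 - 1) mod 11 = 3, so t(191) = t(4) = 6.

6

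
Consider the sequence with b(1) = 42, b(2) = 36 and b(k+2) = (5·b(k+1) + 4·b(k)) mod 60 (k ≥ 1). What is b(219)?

We have b(1) = 42; b(2) = 36; b(3) = 48; b(4) = 24; b(5) = 12; b(6) = 36; b(7) = 48.
Since (b(6), b(7)) = (b(2), b(3)) = (36, 48) (two consecutive terms determine the rest), the sequence is eventually periodic: after a pre-period of length 1 it cycles with period 4.
For k ≥ 2, b(k) depends only on (k - 2) mod 4. (219 - 2) mod 4 = 1, so b(219) = b(3) = 48.

48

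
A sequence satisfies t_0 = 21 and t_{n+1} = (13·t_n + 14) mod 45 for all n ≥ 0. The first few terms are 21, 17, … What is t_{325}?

Computing terms: t_0 = 21, t_1 = 17, t_2 = 10, t_3 = 9, t_4 = 41, t_5 = 7, t_6 = 15, t_7 = 29, t_8 = 31, t_9 = 12, t_{10} = 35, t_{11} = 19, t_{12} = 36, t_{13} = 32, t_{14} = 25, t_{15} = 24, t_{16} = 11, t_{17} = 22, t_{18} = 30, t_{19} = 44, t_{20} = 1, t_{21} = 27, t_{22} = 5, t_{23} = 34, t_{24} = 6, t_{25} = 2, t_{26} = 40, t_{27} = 39, t_{28} = 26, t_{29} = 37, t_{30} = 0, t_{31} = 14, t_{32} = 16, t_{33} = 42, t_{34} = 20, t_{35} = 4, t_{36} = 21.
The sequence repeats with period 36.
So t_{325} = t_{0 + ((325-0) mod 36)} = t_1 = 17.

17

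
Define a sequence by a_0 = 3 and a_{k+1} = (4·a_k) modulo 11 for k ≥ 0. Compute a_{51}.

a_0 = 3, a_1 = 1, a_2 = 4, a_3 = 5, a_4 = 9, a_5 = 3.
The sequence repeats with period 5.
(51 - 0) mod 5 = 1, so a_{51} = a_1 = 1.

1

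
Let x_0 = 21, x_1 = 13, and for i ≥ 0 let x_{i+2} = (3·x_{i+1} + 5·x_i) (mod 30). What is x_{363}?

x_0 = 21; x_1 = 13; x_2 = 24; x_3 = 17; x_4 = 21; x_5 = 28; x_6 = 9; x_7 = 17; x_8 = 6; x_9 = 13; x_{10} = 9; x_{11} = 2; x_{12} = 21; x_{13} = 13.
Since (x_{12}, x_{13}) = (x_0, x_1) = (21, 13) (two consecutive terms determine the rest), the sequence is periodic with period 12.
(363 - 0) mod 12 = 3, so x_{363} = x_3 = 17.

17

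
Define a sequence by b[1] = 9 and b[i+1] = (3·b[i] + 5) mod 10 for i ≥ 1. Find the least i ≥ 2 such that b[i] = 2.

Listing terms: b[1] = 9,  b[2] = 2,  b[3] = 1,  b[4] = 8,  b[5] = 9.
Since b[5] = b[1] = 9, the sequence is periodic with period 4.
The value 2 first appears (with i ≥ 2) at b[2].

2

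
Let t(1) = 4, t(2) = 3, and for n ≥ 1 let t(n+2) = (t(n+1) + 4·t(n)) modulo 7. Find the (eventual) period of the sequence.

Listing terms: t(1) = 4, t(2) = 3, t(3) = 5, t(4) = 3, t(5) = 2, t(6) = 0, t(7) = 1, t(8) = 1, t(9) = 5, t(10) = 2, t(11) = 1, t(12) = 2, t(13) = 6, t(14) = 0, t(15) = 3, t(16) = 3, t(17) = 1, t(18) = 6, t(19) = 3, t(20) = 6, t(21) = 4, t(22) = 0, t(23) = 2, t(24) = 2, t(25) = 3, t(26) = 4, t(27) = 2, t(28) = 4, t(29) = 5, t(30) = 0, t(31) = 6, t(32) = 6, t(33) = 2, t(34) = 5, t(35) = 6, t(36) = 5, t(37) = 1, t(38) = 0, t(39) = 4, t(40) = 4, t(41) = 6, t(42) = 1, t(43) = 4, t(44) = 1, t(45) = 3, t(46) = 0, t(47) = 5, t(48) = 5, t(49) = 4, t(50) = 3.
Since (t(49), t(50)) = (t(1), t(2)) = (4, 3) (two consecutive terms determine the rest), the sequence is periodic with period 48.

48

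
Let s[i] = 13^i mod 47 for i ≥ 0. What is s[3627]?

We have s[0] = 1; s[1] = 13; s[2] = 28; s[3] = 35; s[4] = 32; s[5] = 40; s[6] = 3; s[7] = 39; s[8] = 37; s[9] = 11; s[10] = 2; s[11] = 26; s[12] = 9; s[13] = 23; s[14] = 17; s[15] = 33; s[16] = 6; s[17] = 31; s[18] = 27; s[19] = 22; s[20] = 4; s[21] = 5; s[22] = 18; s[23] = 46; s[24] = 34; s[25] = 19; s[26] = 12; s[27] = 15; s[28] = 7; s[29] = 44; s[30] = 8; s[31] = 10; s[32] = 36; s[33] = 45; s[34] = 21; s[35] = 38; s[36] = 24; s[37] = 30; s[38] = 14; s[39] = 41; s[40] = 16; s[41] = 20; s[42] = 25; s[43] = 43; s[44] = 42; s[45] = 29; s[46] = 1.
Since s[46] = s[0] = 1, the sequence is periodic with period 46.
(3627 - 0) mod 46 = 39, so s[3627] = s[39] = 41.

41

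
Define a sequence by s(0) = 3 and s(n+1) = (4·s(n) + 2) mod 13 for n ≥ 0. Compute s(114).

3

s(0) = 3, s(1) = 1, s(2) = 6, s(3) = 0, s(4) = 2, s(5) = 10, s(6) = 3.
Since s(6) = s(0) = 3, the sequence is periodic with period 6.
So s(114) = s(0 + ((114-0) mod 6)) = s(0) = 3.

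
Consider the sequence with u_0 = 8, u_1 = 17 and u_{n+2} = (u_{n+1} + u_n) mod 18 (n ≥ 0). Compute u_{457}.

17

Listing terms: u_0 = 8; u_1 = 17; u_2 = 7; u_3 = 6; u_4 = 13; u_5 = 1; u_6 = 14; u_7 = 15; u_8 = 11; u_9 = 8; u_{10} = 1; u_{11} = 9; u_{12} = 10; u_{13} = 1; u_{14} = 11; u_{15} = 12; u_{16} = 5; u_{17} = 17; u_{18} = 4; u_{19} = 3; u_{20} = 7; u_{21} = 10; u_{22} = 17; u_{23} = 9; u_{24} = 8; u_{25} = 17.
The sequence repeats with period 24.
So u_{457} = u_{0 + ((457-0) mod 24)} = u_1 = 17.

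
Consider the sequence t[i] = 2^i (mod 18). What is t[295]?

2

t[1] = 2,  t[2] = 4,  t[3] = 8,  t[4] = 16,  t[5] = 14,  t[6] = 10,  t[7] = 2.
The sequence repeats with period 6.
So t[295] = t[1 + ((295-1) mod 6)] = t[1] = 2.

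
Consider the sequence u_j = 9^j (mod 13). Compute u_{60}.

We have u_0 = 1,  u_1 = 9,  u_2 = 3,  u_3 = 1.
Since u_3 = u_0 = 1, the sequence is periodic with period 3.
So u_{60} = u_{0 + ((60-0) mod 3)} = u_0 = 1.

1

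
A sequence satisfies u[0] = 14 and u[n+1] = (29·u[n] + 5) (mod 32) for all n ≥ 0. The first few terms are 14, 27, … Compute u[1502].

24

u[0] = 14,  u[1] = 27,  u[2] = 20,  u[3] = 9,  u[4] = 10,  u[5] = 7,  u[6] = 16,  u[7] = 21,  u[8] = 6,  u[9] = 19,  u[10] = 12,  u[11] = 1,  u[12] = 2,  u[13] = 31,  u[14] = 8,  u[15] = 13,  u[16] = 30,  u[17] = 11,  u[18] = 4,  u[19] = 25,  u[20] = 26,  u[21] = 23,  u[22] = 0,  u[23] = 5,  u[24] = 22,  u[25] = 3,  u[26] = 28,  u[27] = 17,  u[28] = 18,  u[29] = 15,  u[30] = 24,  u[31] = 29,  u[32] = 14.
The sequence repeats with period 32.
(1502 - 0) mod 32 = 30, so u[1502] = u[30] = 24.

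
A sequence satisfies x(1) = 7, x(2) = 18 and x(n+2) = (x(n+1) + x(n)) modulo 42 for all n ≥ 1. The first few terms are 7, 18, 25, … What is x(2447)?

Computing terms: x(1) = 7,  x(2) = 18,  x(3) = 25,  x(4) = 1,  x(5) = 26,  x(6) = 27,  x(7) = 11,  x(8) = 38,  x(9) = 7,  x(10) = 3,  x(11) = 10,  x(12) = 13,  x(13) = 23,  x(14) = 36,  x(15) = 17,  x(16) = 11,  x(17) = 28,  x(18) = 39,  x(19) = 25,  x(20) = 22,  x(21) = 5,  x(22) = 27,  x(23) = 32,  x(24) = 17,  x(25) = 7,  x(26) = 24,  x(27) = 31,  x(28) = 13,  x(29) = 2,  x(30) = 15,  x(31) = 17,  x(32) = 32,  x(33) = 7,  x(34) = 39,  x(35) = 4,  x(36) = 1,  x(37) = 5,  x(38) = 6,  x(39) = 11,  x(40) = 17,  x(41) = 28,  x(42) = 3,  x(43) = 31,  x(44) = 34,  x(45) = 23,  x(46) = 15,  x(47) = 38,  x(48) = 11,  x(49) = 7,  x(50) = 18.
The sequence repeats with period 48.
(2447 - 1) mod 48 = 46, so x(2447) = x(47) = 38.

38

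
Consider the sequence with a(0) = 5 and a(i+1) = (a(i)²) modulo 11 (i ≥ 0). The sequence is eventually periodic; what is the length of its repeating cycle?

4

a(0) = 5; a(1) = 3; a(2) = 9; a(3) = 4; a(4) = 5.
The sequence repeats with period 4.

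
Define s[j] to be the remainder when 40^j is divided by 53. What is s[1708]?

Computing terms: s[1] = 40,  s[2] = 10,  s[3] = 29,  s[4] = 47,  s[5] = 25,  s[6] = 46,  s[7] = 38,  s[8] = 36,  s[9] = 9,  s[10] = 42,  s[11] = 37,  s[12] = 49,  s[13] = 52,  s[14] = 13,  s[15] = 43,  s[16] = 24,  s[17] = 6,  s[18] = 28,  s[19] = 7,  s[20] = 15,  s[21] = 17,  s[22] = 44,  s[23] = 11,  s[24] = 16,  s[25] = 4,  s[26] = 1,  s[27] = 40.
The sequence repeats with period 26.
(1708 - 1) mod 26 = 17, so s[1708] = s[18] = 28.

28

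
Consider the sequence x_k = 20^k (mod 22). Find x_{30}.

12

x_0 = 1, x_1 = 20, x_2 = 4, x_3 = 14, x_4 = 16, x_5 = 12, x_6 = 20.
Since x_6 = x_1 = 20, the sequence is eventually periodic: after a pre-period of length 1 it cycles with period 5.
For k ≥ 1, x_k depends only on (k - 1) mod 5. (30 - 1) mod 5 = 4, so x_{30} = x_5 = 12.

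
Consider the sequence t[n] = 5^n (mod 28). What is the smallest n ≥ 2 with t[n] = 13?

3

t[1] = 5; t[2] = 25; t[3] = 13; t[4] = 9; t[5] = 17; t[6] = 1; t[7] = 5.
Since t[7] = t[1] = 5, the sequence is periodic with period 6.
The value 13 first appears (with n ≥ 2) at t[3].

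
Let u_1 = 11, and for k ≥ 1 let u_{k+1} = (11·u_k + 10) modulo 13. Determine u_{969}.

3

u_1 = 11; u_2 = 1; u_3 = 8; u_4 = 7; u_5 = 9; u_6 = 5; u_7 = 0; u_8 = 10; u_9 = 3; u_{10} = 4; u_{11} = 2; u_{12} = 6; u_{13} = 11.
The sequence repeats with period 12.
So u_{969} = u_{1 + ((969-1) mod 12)} = u_9 = 3.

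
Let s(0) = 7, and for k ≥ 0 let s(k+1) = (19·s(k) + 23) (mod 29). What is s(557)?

4

We have s(0) = 7; s(1) = 11; s(2) = 0; s(3) = 23; s(4) = 25; s(5) = 5; s(6) = 2; s(7) = 3; s(8) = 22; s(9) = 6; s(10) = 21; s(11) = 16; s(12) = 8; s(13) = 1; s(14) = 13; s(15) = 9; s(16) = 20; s(17) = 26; s(18) = 24; s(19) = 15; s(20) = 18; s(21) = 17; s(22) = 27; s(23) = 14; s(24) = 28; s(25) = 4; s(26) = 12; s(27) = 19; s(28) = 7.
Since s(28) = s(0) = 7, the sequence is periodic with period 28.
(557 - 0) mod 28 = 25, so s(557) = s(25) = 4.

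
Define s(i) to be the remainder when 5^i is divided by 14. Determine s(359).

We have s(0) = 1; s(1) = 5; s(2) = 11; s(3) = 13; s(4) = 9; s(5) = 3; s(6) = 1.
The sequence repeats with period 6.
(359 - 0) mod 6 = 5, so s(359) = s(5) = 3.

3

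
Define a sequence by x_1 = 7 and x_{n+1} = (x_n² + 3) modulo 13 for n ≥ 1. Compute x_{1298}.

3

We have x_1 = 7, x_2 = 0, x_3 = 3, x_4 = 12, x_5 = 4, x_6 = 6, x_7 = 0.
Since x_7 = x_2 = 0, the sequence is eventually periodic: after a pre-period of length 1 it cycles with period 5.
For n ≥ 2, x_n depends only on (n - 2) mod 5. (1298 - 2) mod 5 = 1, so x_{1298} = x_3 = 3.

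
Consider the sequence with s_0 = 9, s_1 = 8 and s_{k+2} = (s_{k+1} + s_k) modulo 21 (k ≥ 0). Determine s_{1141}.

4

Listing terms: s_0 = 9, s_1 = 8, s_2 = 17, s_3 = 4, s_4 = 0, s_5 = 4, s_6 = 4, s_7 = 8, s_8 = 12, s_9 = 20, s_{10} = 11, s_{11} = 10, s_{12} = 0, s_{13} = 10, s_{14} = 10, s_{15} = 20, s_{16} = 9, s_{17} = 8.
The sequence repeats with period 16.
So s_{1141} = s_{0 + ((1141-0) mod 16)} = s_5 = 4.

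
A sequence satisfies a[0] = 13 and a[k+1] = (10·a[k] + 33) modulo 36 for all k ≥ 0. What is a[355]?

19

Computing terms: a[0] = 13, a[1] = 19, a[2] = 7, a[3] = 31, a[4] = 19.
Since a[4] = a[1] = 19, the sequence is eventually periodic: after a pre-period of length 1 it cycles with period 3.
For k ≥ 1, a[k] depends only on (k - 1) mod 3. (355 - 1) mod 3 = 0, so a[355] = a[1] = 19.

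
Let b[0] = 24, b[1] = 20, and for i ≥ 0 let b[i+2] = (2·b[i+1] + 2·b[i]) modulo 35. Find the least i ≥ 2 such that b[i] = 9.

11

We have b[0] = 24, b[1] = 20, b[2] = 18, b[3] = 6, b[4] = 13, b[5] = 3, b[6] = 32, b[7] = 0, b[8] = 29, b[9] = 23, b[10] = 34, b[11] = 9, b[12] = 16, b[13] = 15, b[14] = 27, b[15] = 14, b[16] = 12, b[17] = 17, b[18] = 23, b[19] = 10, b[20] = 31, b[21] = 12, b[22] = 16, b[23] = 21, b[24] = 4, b[25] = 15, b[26] = 3, b[27] = 1, b[28] = 8, b[29] = 18, b[30] = 17, b[31] = 0, b[32] = 34, b[33] = 33, b[34] = 29, b[35] = 19, b[36] = 26, b[37] = 20, b[38] = 22, b[39] = 14, b[40] = 2, b[41] = 32, b[42] = 33, b[43] = 25, b[44] = 11, b[45] = 2, b[46] = 26, b[47] = 21, b[48] = 24, b[49] = 20.
Since (b[48], b[49]) = (b[0], b[1]) = (24, 20) (two consecutive terms determine the rest), the sequence is periodic with period 48.
The value 9 first appears (with i ≥ 2) at b[11].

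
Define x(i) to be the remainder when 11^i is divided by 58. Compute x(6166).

9

We have x(1) = 11; x(2) = 5; x(3) = 55; x(4) = 25; x(5) = 43; x(6) = 9; x(7) = 41; x(8) = 45; x(9) = 31; x(10) = 51; x(11) = 39; x(12) = 23; x(13) = 21; x(14) = 57; x(15) = 47; x(16) = 53; x(17) = 3; x(18) = 33; x(19) = 15; x(20) = 49; x(21) = 17; x(22) = 13; x(23) = 27; x(24) = 7; x(25) = 19; x(26) = 35; x(27) = 37; x(28) = 1; x(29) = 11.
Since x(29) = x(1) = 11, the sequence is periodic with period 28.
(6166 - 1) mod 28 = 5, so x(6166) = x(6) = 9.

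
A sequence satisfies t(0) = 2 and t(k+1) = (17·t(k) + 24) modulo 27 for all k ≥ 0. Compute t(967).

4

Listing terms: t(0) = 2,  t(1) = 4,  t(2) = 11,  t(3) = 22,  t(4) = 20,  t(5) = 13,  t(6) = 2.
The sequence repeats with period 6.
So t(967) = t(0 + ((967-0) mod 6)) = t(1) = 4.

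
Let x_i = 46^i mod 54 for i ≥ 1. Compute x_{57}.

We have x_1 = 46,  x_2 = 10,  x_3 = 28,  x_4 = 46.
Since x_4 = x_1 = 46, the sequence is periodic with period 3.
(57 - 1) mod 3 = 2, so x_{57} = x_3 = 28.

28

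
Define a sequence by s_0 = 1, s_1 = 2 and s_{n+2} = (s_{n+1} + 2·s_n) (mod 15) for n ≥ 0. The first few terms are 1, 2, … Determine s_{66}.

Listing terms: s_0 = 1,  s_1 = 2,  s_2 = 4,  s_3 = 8,  s_4 = 1,  s_5 = 2.
The sequence repeats with period 4.
(66 - 0) mod 4 = 2, so s_{66} = s_2 = 4.

4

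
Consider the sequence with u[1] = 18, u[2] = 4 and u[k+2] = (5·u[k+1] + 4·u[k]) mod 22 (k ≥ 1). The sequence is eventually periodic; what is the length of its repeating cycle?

Listing terms: u[1] = 18,  u[2] = 4,  u[3] = 4,  u[4] = 14,  u[5] = 20,  u[6] = 2,  u[7] = 2,  u[8] = 18,  u[9] = 10,  u[10] = 12,  u[11] = 12,  u[12] = 20,  u[13] = 16,  u[14] = 6,  u[15] = 6,  u[16] = 10,  u[17] = 8,  u[18] = 14,  u[19] = 14,  u[20] = 16,  u[21] = 4,  u[22] = 18,  u[23] = 18,  u[24] = 8,  u[25] = 2,  u[26] = 20,  u[27] = 20,  u[28] = 4,  u[29] = 12,  u[30] = 10,  u[31] = 10,  u[32] = 2,  u[33] = 6,  u[34] = 16,  u[35] = 16,  u[36] = 12,  u[37] = 14,  u[38] = 8,  u[39] = 8,  u[40] = 6,  u[41] = 18,  u[42] = 4.
The sequence repeats with period 40.

40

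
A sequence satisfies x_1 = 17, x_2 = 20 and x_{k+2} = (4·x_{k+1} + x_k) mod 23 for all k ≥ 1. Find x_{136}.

Computing terms: x_1 = 17, x_2 = 20, x_3 = 5, x_4 = 17, x_5 = 4, x_6 = 10, x_7 = 21, x_8 = 2, x_9 = 6, x_{10} = 3, x_{11} = 18, x_{12} = 6, x_{13} = 19, x_{14} = 13, x_{15} = 2, x_{16} = 21, x_{17} = 17, x_{18} = 20.
The sequence repeats with period 16.
(136 - 1) mod 16 = 7, so x_{136} = x_8 = 2.

2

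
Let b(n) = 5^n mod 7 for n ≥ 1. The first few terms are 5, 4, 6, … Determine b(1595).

We have b(1) = 5, b(2) = 4, b(3) = 6, b(4) = 2, b(5) = 3, b(6) = 1, b(7) = 5.
The sequence repeats with period 6.
(1595 - 1) mod 6 = 4, so b(1595) = b(5) = 3.

3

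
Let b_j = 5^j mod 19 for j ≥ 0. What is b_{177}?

7

We have b_0 = 1; b_1 = 5; b_2 = 6; b_3 = 11; b_4 = 17; b_5 = 9; b_6 = 7; b_7 = 16; b_8 = 4; b_9 = 1.
The sequence repeats with period 9.
(177 - 0) mod 9 = 6, so b_{177} = b_6 = 7.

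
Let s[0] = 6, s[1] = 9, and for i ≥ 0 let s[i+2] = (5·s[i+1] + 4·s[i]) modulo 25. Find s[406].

Listing terms: s[0] = 6,  s[1] = 9,  s[2] = 19,  s[3] = 6,  s[4] = 6,  s[5] = 4,  s[6] = 19,  s[7] = 11,  s[8] = 6,  s[9] = 24,  s[10] = 19,  s[11] = 16,  s[12] = 6,  s[13] = 19,  s[14] = 19,  s[15] = 21,  s[16] = 6,  s[17] = 14,  s[18] = 19,  s[19] = 1,  s[20] = 6,  s[21] = 9.
The sequence repeats with period 20.
So s[406] = s[0 + ((406-0) mod 20)] = s[6] = 19.

19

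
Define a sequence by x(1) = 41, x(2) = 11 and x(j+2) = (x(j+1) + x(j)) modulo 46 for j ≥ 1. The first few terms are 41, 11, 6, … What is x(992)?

x(1) = 41, x(2) = 11, x(3) = 6, x(4) = 17, x(5) = 23, x(6) = 40, x(7) = 17, x(8) = 11, x(9) = 28, x(10) = 39, x(11) = 21, x(12) = 14, x(13) = 35, x(14) = 3, x(15) = 38, x(16) = 41, x(17) = 33, x(18) = 28, x(19) = 15, x(20) = 43, x(21) = 12, x(22) = 9, x(23) = 21, x(24) = 30, x(25) = 5, x(26) = 35, x(27) = 40, x(28) = 29, x(29) = 23, x(30) = 6, x(31) = 29, x(32) = 35, x(33) = 18, x(34) = 7, x(35) = 25, x(36) = 32, x(37) = 11, x(38) = 43, x(39) = 8, x(40) = 5, x(41) = 13, x(42) = 18, x(43) = 31, x(44) = 3, x(45) = 34, x(46) = 37, x(47) = 25, x(48) = 16, x(49) = 41, x(50) = 11.
Since (x(49), x(50)) = (x(1), x(2)) = (41, 11) (two consecutive terms determine the rest), the sequence is periodic with period 48.
(992 - 1) mod 48 = 31, so x(992) = x(32) = 35.

35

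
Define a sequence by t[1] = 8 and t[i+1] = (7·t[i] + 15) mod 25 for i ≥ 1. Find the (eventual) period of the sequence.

We have t[1] = 8,  t[2] = 21,  t[3] = 12,  t[4] = 24,  t[5] = 8.
Since t[5] = t[1] = 8, the sequence is periodic with period 4.

4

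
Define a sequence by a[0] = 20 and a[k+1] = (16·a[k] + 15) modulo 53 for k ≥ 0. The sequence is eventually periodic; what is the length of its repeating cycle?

13

We have a[0] = 20,  a[1] = 17,  a[2] = 22,  a[3] = 49,  a[4] = 4,  a[5] = 26,  a[6] = 7,  a[7] = 21,  a[8] = 33,  a[9] = 13,  a[10] = 11,  a[11] = 32,  a[12] = 50,  a[13] = 20.
The sequence repeats with period 13.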